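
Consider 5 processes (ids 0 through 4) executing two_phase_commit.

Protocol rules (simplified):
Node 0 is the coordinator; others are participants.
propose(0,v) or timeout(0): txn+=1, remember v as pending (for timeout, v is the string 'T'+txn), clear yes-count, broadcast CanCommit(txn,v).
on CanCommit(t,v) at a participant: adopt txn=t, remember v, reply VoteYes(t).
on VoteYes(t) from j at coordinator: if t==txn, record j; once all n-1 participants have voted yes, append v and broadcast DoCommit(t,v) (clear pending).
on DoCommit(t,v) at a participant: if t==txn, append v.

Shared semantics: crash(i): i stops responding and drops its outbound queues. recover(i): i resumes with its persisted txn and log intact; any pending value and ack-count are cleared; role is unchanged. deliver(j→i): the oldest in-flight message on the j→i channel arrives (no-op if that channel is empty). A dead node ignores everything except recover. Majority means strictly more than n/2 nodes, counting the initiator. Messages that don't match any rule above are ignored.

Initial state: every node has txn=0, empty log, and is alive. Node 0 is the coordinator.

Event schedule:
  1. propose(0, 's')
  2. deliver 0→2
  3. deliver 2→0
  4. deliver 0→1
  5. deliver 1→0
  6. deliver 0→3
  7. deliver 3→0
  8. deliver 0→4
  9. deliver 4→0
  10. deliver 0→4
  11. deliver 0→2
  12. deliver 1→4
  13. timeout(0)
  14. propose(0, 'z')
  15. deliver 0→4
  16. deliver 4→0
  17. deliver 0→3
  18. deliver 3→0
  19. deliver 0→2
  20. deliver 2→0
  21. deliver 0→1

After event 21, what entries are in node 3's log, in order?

[1] propose(0,'s') → N0(coor t1 [-])
[2] deliver 0→2 → N2(part t1 [-])
[3] deliver 2→0 → ∅
[4] deliver 0→1 → N1(part t1 [-])
[5] deliver 1→0 → ∅
[6] deliver 0→3 → N3(part t1 [-])
[7] deliver 3→0 → ∅
[8] deliver 0→4 → N4(part t1 [-])
[9] deliver 4→0 → N0(coor t1 [s])
[10] deliver 0→4 → N4(part t1 [s])
[11] deliver 0→2 → N2(part t1 [s])
[12] deliver 1→4 → ∅
[13] timeout(0) → N0(coor t2 [s])
[14] propose(0,'z') → N0(coor t3 [s])
[15] deliver 0→4 → N4(part t2 [s])
[16] deliver 4→0 → ∅
[17] deliver 0→3 → N3(part t1 [s])
[18] deliver 3→0 → ∅
[19] deliver 0→2 → N2(part t2 [s])
[20] deliver 2→0 → ∅
[21] deliver 0→1 → N1(part t1 [s])

s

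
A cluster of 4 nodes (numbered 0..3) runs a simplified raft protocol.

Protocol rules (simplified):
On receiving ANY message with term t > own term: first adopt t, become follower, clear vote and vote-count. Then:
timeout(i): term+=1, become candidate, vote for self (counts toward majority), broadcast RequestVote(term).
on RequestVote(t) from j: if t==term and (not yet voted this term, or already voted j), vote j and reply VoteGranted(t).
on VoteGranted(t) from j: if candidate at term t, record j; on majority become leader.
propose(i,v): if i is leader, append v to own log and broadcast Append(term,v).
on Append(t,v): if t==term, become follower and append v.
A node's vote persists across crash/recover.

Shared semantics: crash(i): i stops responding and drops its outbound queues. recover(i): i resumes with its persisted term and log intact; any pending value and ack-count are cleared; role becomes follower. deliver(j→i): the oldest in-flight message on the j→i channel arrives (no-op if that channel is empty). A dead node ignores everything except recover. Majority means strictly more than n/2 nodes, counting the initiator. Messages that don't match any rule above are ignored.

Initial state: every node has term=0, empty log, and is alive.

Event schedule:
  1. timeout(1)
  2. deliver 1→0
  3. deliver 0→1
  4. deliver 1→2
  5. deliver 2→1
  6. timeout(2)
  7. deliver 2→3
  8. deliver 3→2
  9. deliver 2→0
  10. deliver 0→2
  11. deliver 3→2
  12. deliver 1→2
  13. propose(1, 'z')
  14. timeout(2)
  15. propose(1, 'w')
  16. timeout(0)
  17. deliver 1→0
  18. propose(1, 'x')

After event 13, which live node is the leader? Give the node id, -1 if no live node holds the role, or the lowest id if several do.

1

1. timeout(1):  <1:cand t1 ->
2. deliver 1→0:  <0:foll t1 ->
3. deliver 0→1:  nop
4. deliver 1→2:  <2:foll t1 ->
5. deliver 2→1:  <1:lead t1 ->
6. timeout(2):  <2:cand t2 ->
7. deliver 2→3:  <3:foll t2 ->
8. deliver 3→2:  nop
9. deliver 2→0:  <0:foll t2 ->
10. deliver 0→2:  <2:lead t2 ->
11. deliver 3→2:  nop
12. deliver 1→2:  nop
13. propose(1,'z'):  <1:lead t1 z>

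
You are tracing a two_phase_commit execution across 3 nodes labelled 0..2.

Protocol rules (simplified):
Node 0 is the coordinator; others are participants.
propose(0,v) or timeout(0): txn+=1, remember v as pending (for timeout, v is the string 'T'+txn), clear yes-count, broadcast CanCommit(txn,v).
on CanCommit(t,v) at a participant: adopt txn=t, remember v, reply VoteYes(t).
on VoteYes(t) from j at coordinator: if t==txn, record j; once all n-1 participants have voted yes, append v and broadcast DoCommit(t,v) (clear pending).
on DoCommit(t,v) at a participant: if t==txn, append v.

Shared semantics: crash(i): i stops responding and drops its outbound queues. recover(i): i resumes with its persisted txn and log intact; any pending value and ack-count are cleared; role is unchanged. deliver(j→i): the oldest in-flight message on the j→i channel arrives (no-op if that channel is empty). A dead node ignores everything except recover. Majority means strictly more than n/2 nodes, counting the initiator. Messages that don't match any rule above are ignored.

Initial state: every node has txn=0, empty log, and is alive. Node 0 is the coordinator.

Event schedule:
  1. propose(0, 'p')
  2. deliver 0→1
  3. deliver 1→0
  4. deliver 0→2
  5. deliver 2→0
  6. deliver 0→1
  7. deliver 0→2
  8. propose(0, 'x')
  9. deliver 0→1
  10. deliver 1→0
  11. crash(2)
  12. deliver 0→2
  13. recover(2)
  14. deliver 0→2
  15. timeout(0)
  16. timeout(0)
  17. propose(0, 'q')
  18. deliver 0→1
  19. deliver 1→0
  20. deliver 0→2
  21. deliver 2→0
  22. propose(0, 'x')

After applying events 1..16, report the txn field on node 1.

2

step 1 propose(0,'p'): 0={coor,t=1,log=-}
step 2 deliver 0→1: 1={part,t=1,log=-}
step 3 deliver 1→0: —
step 4 deliver 0→2: 2={part,t=1,log=-}
step 5 deliver 2→0: 0={coor,t=1,log=p}
step 6 deliver 0→1: 1={part,t=1,log=p}
step 7 deliver 0→2: 2={part,t=1,log=p}
step 8 propose(0,'x'): 0={coor,t=2,log=p}
step 9 deliver 0→1: 1={part,t=2,log=p}
step 10 deliver 1→0: —
step 11 crash(2): 2={✗part,t=1,log=p}
step 12 deliver 0→2: —
step 13 recover(2): 2={part,t=1,log=p}
step 14 deliver 0→2: 2={part,t=2,log=p}
step 15 timeout(0): 0={coor,t=3,log=p}
step 16 timeout(0): 0={coor,t=4,log=p}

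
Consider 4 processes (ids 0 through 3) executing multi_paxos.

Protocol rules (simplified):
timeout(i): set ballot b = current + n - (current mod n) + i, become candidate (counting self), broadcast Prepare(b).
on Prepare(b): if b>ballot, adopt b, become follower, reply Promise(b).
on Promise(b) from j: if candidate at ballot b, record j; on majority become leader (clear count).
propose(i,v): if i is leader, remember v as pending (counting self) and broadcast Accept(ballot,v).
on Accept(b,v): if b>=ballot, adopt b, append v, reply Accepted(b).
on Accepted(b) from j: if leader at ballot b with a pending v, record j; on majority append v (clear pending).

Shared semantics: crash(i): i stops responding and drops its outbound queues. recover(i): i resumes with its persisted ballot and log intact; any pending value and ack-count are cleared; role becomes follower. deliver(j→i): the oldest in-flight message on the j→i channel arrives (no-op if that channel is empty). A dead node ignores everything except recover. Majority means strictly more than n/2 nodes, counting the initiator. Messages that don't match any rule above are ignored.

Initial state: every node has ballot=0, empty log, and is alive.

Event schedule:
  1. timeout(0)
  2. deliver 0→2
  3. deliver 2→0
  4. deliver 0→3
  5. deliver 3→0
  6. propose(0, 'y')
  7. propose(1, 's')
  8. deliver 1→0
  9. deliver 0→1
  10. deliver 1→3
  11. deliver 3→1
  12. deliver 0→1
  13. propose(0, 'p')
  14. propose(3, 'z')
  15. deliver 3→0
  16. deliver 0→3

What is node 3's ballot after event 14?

4

e1 timeout(0): 0[cand,b=4,-]
e2 deliver 0→2: 2[foll,b=4,-]
e3 deliver 2→0: ·
e4 deliver 0→3: 3[foll,b=4,-]
e5 deliver 3→0: 0[lead,b=4,-]
e6 propose(0,'y'): ·
e7 propose(1,'s'): ·
e8 deliver 1→0: ·
e9 deliver 0→1: 1[foll,b=4,-]
e10 deliver 1→3: ·
e11 deliver 3→1: ·
e12 deliver 0→1: 1[foll,b=4,y]
e13 propose(0,'p'): ·
e14 propose(3,'z'): ·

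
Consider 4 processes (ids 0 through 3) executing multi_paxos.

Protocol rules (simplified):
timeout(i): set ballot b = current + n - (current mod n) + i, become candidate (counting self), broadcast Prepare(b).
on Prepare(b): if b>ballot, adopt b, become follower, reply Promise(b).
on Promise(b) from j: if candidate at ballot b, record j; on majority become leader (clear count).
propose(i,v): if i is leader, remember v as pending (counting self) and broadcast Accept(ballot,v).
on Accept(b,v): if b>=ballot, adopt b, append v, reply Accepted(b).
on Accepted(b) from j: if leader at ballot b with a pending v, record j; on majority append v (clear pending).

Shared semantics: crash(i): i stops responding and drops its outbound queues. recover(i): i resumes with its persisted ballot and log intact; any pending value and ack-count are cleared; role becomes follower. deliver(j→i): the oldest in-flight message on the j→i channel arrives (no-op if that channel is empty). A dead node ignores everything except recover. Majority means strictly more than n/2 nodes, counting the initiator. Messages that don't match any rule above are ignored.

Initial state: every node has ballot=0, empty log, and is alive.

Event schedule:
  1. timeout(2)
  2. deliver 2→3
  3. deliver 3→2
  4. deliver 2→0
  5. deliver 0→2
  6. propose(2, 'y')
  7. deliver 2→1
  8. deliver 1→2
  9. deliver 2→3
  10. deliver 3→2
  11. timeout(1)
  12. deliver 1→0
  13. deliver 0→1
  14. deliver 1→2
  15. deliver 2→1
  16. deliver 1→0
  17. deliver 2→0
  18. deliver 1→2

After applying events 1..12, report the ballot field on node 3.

6

after 1 — timeout(2): n2:cand/b6/[-]
after 2 — deliver 2→3: n3:foll/b6/[-]
after 3 — deliver 3→2: ·
after 4 — deliver 2→0: n0:foll/b6/[-]
after 5 — deliver 0→2: n2:lead/b6/[-]
after 6 — propose(2,'y'): ·
after 7 — deliver 2→1: n1:foll/b6/[-]
after 8 — deliver 1→2: ·
after 9 — deliver 2→3: n3:foll/b6/[y]
after 10 — deliver 3→2: ·
after 11 — timeout(1): n1:cand/b9/[-]
after 12 — deliver 1→0: n0:foll/b9/[-]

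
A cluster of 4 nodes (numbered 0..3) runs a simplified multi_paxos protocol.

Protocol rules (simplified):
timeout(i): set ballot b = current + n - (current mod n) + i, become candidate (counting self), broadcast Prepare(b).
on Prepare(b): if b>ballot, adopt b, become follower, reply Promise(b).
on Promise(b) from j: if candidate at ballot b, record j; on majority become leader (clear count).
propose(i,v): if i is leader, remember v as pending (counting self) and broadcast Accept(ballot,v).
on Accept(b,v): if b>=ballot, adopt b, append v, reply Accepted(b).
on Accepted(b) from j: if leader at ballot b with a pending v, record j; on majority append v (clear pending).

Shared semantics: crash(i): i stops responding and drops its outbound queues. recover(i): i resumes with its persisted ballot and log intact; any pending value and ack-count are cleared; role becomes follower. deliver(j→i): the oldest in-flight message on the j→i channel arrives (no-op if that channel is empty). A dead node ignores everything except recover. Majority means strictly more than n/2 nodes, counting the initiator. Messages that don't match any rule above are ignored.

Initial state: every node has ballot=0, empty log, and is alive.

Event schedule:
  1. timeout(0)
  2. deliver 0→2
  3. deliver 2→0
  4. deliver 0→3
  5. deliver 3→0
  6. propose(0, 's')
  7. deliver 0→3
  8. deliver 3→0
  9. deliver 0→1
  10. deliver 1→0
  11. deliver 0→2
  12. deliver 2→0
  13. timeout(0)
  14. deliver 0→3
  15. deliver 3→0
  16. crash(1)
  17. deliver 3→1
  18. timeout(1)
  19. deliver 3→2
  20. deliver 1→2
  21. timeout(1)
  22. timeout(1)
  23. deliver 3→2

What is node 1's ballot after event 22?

after 1 — timeout(0): n0:cand/b4/[-]
after 2 — deliver 0→2: n2:foll/b4/[-]
after 3 — deliver 2→0: ·
after 4 — deliver 0→3: n3:foll/b4/[-]
after 5 — deliver 3→0: n0:lead/b4/[-]
after 6 — propose(0,'s'): ·
after 7 — deliver 0→3: n3:foll/b4/[s]
after 8 — deliver 3→0: ·
after 9 — deliver 0→1: n1:foll/b4/[-]
after 10 — deliver 1→0: ·
after 11 — deliver 0→2: n2:foll/b4/[s]
after 12 — deliver 2→0: n0:lead/b4/[s]
after 13 — timeout(0): n0:cand/b8/[s]
after 14 — deliver 0→3: n3:foll/b8/[s]
after 15 — deliver 3→0: ·
after 16 — crash(1): n1:✗foll/b4/[-]
after 17 — deliver 3→1: ·
after 18 — timeout(1): ·
after 19 — deliver 3→2: ·
after 20 — deliver 1→2: ·
after 21 — timeout(1): ·
after 22 — timeout(1): ·

4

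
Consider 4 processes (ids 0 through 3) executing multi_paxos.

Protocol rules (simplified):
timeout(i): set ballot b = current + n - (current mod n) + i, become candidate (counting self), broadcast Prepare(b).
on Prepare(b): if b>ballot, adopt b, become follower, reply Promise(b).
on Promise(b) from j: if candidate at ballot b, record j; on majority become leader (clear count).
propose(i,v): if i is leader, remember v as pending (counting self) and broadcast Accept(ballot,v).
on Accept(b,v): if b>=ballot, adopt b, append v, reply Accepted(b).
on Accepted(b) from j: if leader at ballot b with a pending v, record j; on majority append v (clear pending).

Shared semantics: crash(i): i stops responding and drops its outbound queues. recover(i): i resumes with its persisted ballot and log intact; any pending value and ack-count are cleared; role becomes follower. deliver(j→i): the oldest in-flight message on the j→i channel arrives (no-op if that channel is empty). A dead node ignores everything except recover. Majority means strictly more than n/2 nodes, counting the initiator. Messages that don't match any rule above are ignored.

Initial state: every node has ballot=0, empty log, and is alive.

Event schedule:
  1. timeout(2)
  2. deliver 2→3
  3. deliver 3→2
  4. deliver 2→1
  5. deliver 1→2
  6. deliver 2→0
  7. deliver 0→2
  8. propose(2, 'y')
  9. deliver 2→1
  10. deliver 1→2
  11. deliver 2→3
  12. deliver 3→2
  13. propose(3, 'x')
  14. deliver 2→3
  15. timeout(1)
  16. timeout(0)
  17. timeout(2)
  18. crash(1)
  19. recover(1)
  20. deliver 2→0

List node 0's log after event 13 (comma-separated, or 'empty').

empty

step 1 timeout(2): 2={cand,b=6,log=-}
step 2 deliver 2→3: 3={foll,b=6,log=-}
step 3 deliver 3→2: —
step 4 deliver 2→1: 1={foll,b=6,log=-}
step 5 deliver 1→2: 2={lead,b=6,log=-}
step 6 deliver 2→0: 0={foll,b=6,log=-}
step 7 deliver 0→2: —
step 8 propose(2,'y'): —
step 9 deliver 2→1: 1={foll,b=6,log=y}
step 10 deliver 1→2: —
step 11 deliver 2→3: 3={foll,b=6,log=y}
step 12 deliver 3→2: 2={lead,b=6,log=y}
step 13 propose(3,'x'): —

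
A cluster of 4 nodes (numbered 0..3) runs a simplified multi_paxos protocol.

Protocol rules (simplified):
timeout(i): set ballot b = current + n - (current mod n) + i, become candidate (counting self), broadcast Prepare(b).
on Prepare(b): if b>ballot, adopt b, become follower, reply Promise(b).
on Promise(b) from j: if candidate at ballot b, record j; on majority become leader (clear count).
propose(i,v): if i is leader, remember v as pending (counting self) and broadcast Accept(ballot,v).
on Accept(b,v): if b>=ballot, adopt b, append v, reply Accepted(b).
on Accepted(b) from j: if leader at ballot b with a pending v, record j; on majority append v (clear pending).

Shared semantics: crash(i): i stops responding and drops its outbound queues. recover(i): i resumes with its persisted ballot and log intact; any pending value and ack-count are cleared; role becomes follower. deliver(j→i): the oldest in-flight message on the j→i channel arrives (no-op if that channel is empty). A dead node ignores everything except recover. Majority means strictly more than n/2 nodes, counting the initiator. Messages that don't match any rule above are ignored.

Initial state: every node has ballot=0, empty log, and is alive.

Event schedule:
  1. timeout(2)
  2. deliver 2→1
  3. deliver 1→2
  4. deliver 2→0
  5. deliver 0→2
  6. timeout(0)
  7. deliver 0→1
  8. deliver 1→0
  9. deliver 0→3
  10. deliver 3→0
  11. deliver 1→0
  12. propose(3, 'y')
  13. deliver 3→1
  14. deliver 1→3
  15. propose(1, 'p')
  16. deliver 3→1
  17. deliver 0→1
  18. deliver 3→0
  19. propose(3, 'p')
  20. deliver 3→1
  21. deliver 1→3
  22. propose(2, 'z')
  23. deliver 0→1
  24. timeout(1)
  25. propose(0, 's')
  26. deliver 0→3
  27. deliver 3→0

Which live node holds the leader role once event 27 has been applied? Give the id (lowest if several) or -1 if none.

after 1 — timeout(2): n2:cand/b6/[-]
after 2 — deliver 2→1: n1:foll/b6/[-]
after 3 — deliver 1→2: ·
after 4 — deliver 2→0: n0:foll/b6/[-]
after 5 — deliver 0→2: n2:lead/b6/[-]
after 6 — timeout(0): n0:cand/b8/[-]
after 7 — deliver 0→1: n1:foll/b8/[-]
after 8 — deliver 1→0: ·
after 9 — deliver 0→3: n3:foll/b8/[-]
after 10 — deliver 3→0: n0:lead/b8/[-]
after 11 — deliver 1→0: ·
after 12 — propose(3,'y'): ·
after 13 — deliver 3→1: ·
after 14 — deliver 1→3: ·
after 15 — propose(1,'p'): ·
after 16 — deliver 3→1: ·
after 17 — deliver 0→1: ·
after 18 — deliver 3→0: ·
after 19 — propose(3,'p'): ·
after 20 — deliver 3→1: ·
after 21 — deliver 1→3: ·
after 22 — propose(2,'z'): ·
after 23 — deliver 0→1: ·
after 24 — timeout(1): n1:cand/b13/[-]
after 25 — propose(0,'s'): ·
after 26 — deliver 0→3: n3:foll/b8/[s]
after 27 — deliver 3→0: ·

0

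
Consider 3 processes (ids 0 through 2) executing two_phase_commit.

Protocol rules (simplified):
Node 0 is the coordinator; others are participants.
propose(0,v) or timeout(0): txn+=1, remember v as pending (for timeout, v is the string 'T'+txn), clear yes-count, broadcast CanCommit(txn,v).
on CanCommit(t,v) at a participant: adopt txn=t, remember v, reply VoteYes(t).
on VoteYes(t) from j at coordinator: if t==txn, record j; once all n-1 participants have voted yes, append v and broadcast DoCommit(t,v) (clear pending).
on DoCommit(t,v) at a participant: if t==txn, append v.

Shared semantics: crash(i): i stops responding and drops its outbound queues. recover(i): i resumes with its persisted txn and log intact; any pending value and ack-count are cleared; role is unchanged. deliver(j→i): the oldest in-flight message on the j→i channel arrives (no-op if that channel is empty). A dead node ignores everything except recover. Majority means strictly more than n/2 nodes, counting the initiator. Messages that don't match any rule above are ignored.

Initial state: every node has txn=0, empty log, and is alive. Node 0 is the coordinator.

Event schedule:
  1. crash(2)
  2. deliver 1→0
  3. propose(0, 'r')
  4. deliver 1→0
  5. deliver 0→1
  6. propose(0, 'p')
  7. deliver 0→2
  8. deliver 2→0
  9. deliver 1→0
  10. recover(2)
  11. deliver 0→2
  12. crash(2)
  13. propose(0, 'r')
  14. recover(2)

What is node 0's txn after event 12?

2

[1] crash(2) → N2(✗part t0 [-])
[2] deliver 1→0 → ∅
[3] propose(0,'r') → N0(coor t1 [-])
[4] deliver 1→0 → ∅
[5] deliver 0→1 → N1(part t1 [-])
[6] propose(0,'p') → N0(coor t2 [-])
[7] deliver 0→2 → ∅
[8] deliver 2→0 → ∅
[9] deliver 1→0 → ∅
[10] recover(2) → N2(part t0 [-])
[11] deliver 0→2 → N2(part t1 [-])
[12] crash(2) → N2(✗part t1 [-])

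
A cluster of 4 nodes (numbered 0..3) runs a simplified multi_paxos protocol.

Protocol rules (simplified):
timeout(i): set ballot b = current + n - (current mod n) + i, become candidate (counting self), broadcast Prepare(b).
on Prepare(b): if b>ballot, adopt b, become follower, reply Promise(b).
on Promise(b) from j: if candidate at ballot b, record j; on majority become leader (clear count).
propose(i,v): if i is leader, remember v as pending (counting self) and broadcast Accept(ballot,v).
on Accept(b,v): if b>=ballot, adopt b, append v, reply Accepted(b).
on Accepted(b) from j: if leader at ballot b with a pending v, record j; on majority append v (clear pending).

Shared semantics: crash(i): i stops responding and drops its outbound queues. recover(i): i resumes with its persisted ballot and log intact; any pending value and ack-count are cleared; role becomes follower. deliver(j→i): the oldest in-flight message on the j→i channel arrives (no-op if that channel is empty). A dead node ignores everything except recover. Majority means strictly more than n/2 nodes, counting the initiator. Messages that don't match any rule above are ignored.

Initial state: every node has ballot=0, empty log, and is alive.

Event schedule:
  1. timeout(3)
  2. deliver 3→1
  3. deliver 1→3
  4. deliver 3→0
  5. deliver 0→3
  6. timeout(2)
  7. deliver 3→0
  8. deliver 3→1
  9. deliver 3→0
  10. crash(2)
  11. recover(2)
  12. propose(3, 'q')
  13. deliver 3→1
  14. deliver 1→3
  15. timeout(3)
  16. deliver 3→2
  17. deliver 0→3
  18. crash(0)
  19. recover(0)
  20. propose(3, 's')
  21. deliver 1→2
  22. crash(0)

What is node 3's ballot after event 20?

after 1 — timeout(3): n3:cand/b7/[-]
after 2 — deliver 3→1: n1:foll/b7/[-]
after 3 — deliver 1→3: ·
after 4 — deliver 3→0: n0:foll/b7/[-]
after 5 — deliver 0→3: n3:lead/b7/[-]
after 6 — timeout(2): n2:cand/b6/[-]
after 7 — deliver 3→0: ·
after 8 — deliver 3→1: ·
after 9 — deliver 3→0: ·
after 10 — crash(2): n2:✗cand/b6/[-]
after 11 — recover(2): n2:foll/b6/[-]
after 12 — propose(3,'q'): ·
after 13 — deliver 3→1: n1:foll/b7/[q]
after 14 — deliver 1→3: ·
after 15 — timeout(3): n3:cand/b11/[-]
after 16 — deliver 3→2: n2:foll/b7/[-]
after 17 — deliver 0→3: ·
after 18 — crash(0): n0:✗foll/b7/[-]
after 19 — recover(0): n0:foll/b7/[-]
after 20 — propose(3,'s'): ·

11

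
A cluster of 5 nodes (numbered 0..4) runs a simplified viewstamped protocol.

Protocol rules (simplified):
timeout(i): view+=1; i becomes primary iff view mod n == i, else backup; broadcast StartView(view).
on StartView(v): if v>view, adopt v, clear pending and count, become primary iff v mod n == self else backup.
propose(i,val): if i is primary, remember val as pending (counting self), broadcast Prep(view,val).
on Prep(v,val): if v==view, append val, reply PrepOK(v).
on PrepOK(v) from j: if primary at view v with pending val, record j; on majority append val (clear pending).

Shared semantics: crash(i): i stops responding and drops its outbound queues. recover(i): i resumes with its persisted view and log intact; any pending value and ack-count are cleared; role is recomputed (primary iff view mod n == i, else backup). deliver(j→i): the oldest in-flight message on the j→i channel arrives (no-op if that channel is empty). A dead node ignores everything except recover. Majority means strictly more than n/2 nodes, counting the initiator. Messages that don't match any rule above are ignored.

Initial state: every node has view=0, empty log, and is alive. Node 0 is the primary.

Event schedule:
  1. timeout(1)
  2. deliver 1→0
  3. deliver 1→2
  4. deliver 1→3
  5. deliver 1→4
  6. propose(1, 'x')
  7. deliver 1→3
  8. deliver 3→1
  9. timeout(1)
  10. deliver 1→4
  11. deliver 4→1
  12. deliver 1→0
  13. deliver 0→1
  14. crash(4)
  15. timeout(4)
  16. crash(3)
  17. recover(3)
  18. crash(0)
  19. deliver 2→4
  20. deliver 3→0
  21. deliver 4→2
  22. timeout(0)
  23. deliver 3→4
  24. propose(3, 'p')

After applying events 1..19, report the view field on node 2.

1

after 1 — timeout(1): n1:prim/v1/[-]
after 2 — deliver 1→0: n0:back/v1/[-]
after 3 — deliver 1→2: n2:back/v1/[-]
after 4 — deliver 1→3: n3:back/v1/[-]
after 5 — deliver 1→4: n4:back/v1/[-]
after 6 — propose(1,'x'): ·
after 7 — deliver 1→3: n3:back/v1/[x]
after 8 — deliver 3→1: ·
after 9 — timeout(1): n1:back/v2/[-]
after 10 — deliver 1→4: n4:back/v1/[x]
after 11 — deliver 4→1: ·
after 12 — deliver 1→0: n0:back/v1/[x]
after 13 — deliver 0→1: ·
after 14 — crash(4): n4:✗back/v1/[x]
after 15 — timeout(4): ·
after 16 — crash(3): n3:✗back/v1/[x]
after 17 — recover(3): n3:back/v1/[x]
after 18 — crash(0): n0:✗back/v1/[x]
after 19 — deliver 2→4: ·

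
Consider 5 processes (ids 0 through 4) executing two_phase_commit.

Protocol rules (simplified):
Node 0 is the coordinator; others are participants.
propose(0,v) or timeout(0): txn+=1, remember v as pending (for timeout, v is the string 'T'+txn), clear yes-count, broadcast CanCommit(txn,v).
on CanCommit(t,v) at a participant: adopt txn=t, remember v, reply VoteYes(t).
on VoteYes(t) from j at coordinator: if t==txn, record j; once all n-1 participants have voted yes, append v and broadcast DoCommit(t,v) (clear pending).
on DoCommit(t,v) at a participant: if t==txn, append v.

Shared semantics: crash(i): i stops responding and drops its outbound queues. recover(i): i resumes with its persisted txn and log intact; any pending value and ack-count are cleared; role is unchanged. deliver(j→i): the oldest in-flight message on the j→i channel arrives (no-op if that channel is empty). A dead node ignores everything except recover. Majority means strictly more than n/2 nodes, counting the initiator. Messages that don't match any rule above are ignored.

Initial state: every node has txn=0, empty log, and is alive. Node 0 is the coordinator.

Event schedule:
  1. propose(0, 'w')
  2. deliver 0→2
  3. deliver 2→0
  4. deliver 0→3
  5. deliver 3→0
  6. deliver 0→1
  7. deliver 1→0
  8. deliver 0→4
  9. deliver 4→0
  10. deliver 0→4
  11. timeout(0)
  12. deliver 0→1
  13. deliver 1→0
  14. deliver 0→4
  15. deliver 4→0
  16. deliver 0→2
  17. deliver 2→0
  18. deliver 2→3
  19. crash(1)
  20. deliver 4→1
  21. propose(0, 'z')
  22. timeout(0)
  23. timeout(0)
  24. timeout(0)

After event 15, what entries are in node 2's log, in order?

empty

1. propose(0,'w'):  <0:coor t1 ->
2. deliver 0→2:  <2:part t1 ->
3. deliver 2→0:  nop
4. deliver 0→3:  <3:part t1 ->
5. deliver 3→0:  nop
6. deliver 0→1:  <1:part t1 ->
7. deliver 1→0:  nop
8. deliver 0→4:  <4:part t1 ->
9. deliver 4→0:  <0:coor t1 w>
10. deliver 0→4:  <4:part t1 w>
11. timeout(0):  <0:coor t2 w>
12. deliver 0→1:  <1:part t1 w>
13. deliver 1→0:  nop
14. deliver 0→4:  <4:part t2 w>
15. deliver 4→0:  nop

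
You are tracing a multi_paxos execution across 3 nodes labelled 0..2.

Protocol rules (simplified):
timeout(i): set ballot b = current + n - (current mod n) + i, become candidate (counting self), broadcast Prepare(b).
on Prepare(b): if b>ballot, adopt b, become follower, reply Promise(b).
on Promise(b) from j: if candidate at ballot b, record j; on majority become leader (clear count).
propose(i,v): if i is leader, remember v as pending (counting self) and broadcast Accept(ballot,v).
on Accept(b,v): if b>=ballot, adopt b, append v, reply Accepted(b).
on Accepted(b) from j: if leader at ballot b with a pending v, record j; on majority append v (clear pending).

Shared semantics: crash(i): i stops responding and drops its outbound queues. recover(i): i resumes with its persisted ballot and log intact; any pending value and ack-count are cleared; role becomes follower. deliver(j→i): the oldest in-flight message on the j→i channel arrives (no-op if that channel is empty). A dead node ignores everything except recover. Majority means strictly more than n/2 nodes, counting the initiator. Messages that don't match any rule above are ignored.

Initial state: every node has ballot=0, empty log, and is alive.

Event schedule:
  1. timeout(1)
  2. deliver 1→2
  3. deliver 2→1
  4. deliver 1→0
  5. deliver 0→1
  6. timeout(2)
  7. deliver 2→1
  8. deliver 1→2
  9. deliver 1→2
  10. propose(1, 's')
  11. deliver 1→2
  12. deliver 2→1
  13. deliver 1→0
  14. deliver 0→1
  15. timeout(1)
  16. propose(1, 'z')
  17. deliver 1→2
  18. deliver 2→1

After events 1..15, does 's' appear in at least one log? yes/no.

no

1. timeout(1):  <1:cand b4 ->
2. deliver 1→2:  <2:foll b4 ->
3. deliver 2→1:  <1:lead b4 ->
4. deliver 1→0:  <0:foll b4 ->
5. deliver 0→1:  nop
6. timeout(2):  <2:cand b8 ->
7. deliver 2→1:  <1:foll b8 ->
8. deliver 1→2:  <2:lead b8 ->
9. deliver 1→2:  nop
10. propose(1,'s'):  nop
11. deliver 1→2:  nop
12. deliver 2→1:  nop
13. deliver 1→0:  nop
14. deliver 0→1:  nop
15. timeout(1):  <1:cand b10 ->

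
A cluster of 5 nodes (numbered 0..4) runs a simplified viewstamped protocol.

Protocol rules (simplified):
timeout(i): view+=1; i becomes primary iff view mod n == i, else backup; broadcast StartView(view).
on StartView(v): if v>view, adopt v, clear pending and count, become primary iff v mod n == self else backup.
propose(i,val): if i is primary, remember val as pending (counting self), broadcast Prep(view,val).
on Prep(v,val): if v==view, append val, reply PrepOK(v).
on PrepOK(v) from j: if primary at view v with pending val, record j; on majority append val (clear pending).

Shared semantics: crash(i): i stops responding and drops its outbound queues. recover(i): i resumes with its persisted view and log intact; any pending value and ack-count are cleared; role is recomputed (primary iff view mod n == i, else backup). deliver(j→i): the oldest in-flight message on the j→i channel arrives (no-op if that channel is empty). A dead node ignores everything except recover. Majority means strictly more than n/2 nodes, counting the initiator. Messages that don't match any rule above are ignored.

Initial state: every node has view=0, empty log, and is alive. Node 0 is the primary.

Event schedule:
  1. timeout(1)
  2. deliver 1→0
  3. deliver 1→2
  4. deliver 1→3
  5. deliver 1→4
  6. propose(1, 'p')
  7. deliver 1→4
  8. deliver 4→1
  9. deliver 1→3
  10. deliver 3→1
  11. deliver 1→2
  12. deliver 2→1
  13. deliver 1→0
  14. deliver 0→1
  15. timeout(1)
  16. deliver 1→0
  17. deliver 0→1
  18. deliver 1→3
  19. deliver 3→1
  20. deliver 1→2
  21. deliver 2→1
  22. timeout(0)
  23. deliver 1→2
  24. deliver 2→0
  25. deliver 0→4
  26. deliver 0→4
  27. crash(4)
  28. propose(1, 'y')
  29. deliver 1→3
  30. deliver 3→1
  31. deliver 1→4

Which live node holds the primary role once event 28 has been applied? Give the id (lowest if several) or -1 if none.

1. timeout(1):  <1:prim v1 ->
2. deliver 1→0:  <0:back v1 ->
3. deliver 1→2:  <2:back v1 ->
4. deliver 1→3:  <3:back v1 ->
5. deliver 1→4:  <4:back v1 ->
6. propose(1,'p'):  nop
7. deliver 1→4:  <4:back v1 p>
8. deliver 4→1:  nop
9. deliver 1→3:  <3:back v1 p>
10. deliver 3→1:  <1:prim v1 p>
11. deliver 1→2:  <2:back v1 p>
12. deliver 2→1:  nop
13. deliver 1→0:  <0:back v1 p>
14. deliver 0→1:  nop
15. timeout(1):  <1:back v2 p>
16. deliver 1→0:  <0:back v2 p>
17. deliver 0→1:  nop
18. deliver 1→3:  <3:back v2 p>
19. deliver 3→1:  nop
20. deliver 1→2:  <2:prim v2 p>
21. deliver 2→1:  nop
22. timeout(0):  <0:back v3 p>
23. deliver 1→2:  nop
24. deliver 2→0:  nop
25. deliver 0→4:  <4:back v3 p>
26. deliver 0→4:  nop
27. crash(4):  <4:✗back v3 p>
28. propose(1,'y'):  nop

2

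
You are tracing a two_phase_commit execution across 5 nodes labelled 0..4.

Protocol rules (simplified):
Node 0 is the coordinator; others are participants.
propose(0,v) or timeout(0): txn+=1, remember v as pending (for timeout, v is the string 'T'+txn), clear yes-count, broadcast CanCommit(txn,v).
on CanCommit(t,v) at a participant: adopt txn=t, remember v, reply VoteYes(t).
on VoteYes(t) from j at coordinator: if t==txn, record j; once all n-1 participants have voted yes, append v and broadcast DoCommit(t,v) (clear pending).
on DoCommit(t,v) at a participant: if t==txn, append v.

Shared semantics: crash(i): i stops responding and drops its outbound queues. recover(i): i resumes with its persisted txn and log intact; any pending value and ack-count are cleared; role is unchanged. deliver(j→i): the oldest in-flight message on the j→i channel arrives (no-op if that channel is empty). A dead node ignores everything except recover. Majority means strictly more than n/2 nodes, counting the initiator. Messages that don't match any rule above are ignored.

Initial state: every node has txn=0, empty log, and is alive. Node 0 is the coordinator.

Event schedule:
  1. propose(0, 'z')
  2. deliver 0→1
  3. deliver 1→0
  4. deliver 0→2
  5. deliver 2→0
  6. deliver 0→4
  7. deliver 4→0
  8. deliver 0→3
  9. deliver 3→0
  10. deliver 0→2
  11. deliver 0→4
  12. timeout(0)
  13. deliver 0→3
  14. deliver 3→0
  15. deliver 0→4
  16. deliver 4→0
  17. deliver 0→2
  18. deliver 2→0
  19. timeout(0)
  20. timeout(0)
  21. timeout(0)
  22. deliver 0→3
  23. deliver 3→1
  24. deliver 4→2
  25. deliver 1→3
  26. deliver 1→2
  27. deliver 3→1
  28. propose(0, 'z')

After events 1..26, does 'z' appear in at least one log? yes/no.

e1 propose(0,'z'): 0[coor,t=1,-]
e2 deliver 0→1: 1[part,t=1,-]
e3 deliver 1→0: ·
e4 deliver 0→2: 2[part,t=1,-]
e5 deliver 2→0: ·
e6 deliver 0→4: 4[part,t=1,-]
e7 deliver 4→0: ·
e8 deliver 0→3: 3[part,t=1,-]
e9 deliver 3→0: 0[coor,t=1,z]
e10 deliver 0→2: 2[part,t=1,z]
e11 deliver 0→4: 4[part,t=1,z]
e12 timeout(0): 0[coor,t=2,z]
e13 deliver 0→3: 3[part,t=1,z]
e14 deliver 3→0: ·
e15 deliver 0→4: 4[part,t=2,z]
e16 deliver 4→0: ·
e17 deliver 0→2: 2[part,t=2,z]
e18 deliver 2→0: ·
e19 timeout(0): 0[coor,t=3,z]
e20 timeout(0): 0[coor,t=4,z]
e21 timeout(0): 0[coor,t=5,z]
e22 deliver 0→3: 3[part,t=2,z]
e23 deliver 3→1: ·
e24 deliver 4→2: ·
e25 deliver 1→3: ·
e26 deliver 1→2: ·

yes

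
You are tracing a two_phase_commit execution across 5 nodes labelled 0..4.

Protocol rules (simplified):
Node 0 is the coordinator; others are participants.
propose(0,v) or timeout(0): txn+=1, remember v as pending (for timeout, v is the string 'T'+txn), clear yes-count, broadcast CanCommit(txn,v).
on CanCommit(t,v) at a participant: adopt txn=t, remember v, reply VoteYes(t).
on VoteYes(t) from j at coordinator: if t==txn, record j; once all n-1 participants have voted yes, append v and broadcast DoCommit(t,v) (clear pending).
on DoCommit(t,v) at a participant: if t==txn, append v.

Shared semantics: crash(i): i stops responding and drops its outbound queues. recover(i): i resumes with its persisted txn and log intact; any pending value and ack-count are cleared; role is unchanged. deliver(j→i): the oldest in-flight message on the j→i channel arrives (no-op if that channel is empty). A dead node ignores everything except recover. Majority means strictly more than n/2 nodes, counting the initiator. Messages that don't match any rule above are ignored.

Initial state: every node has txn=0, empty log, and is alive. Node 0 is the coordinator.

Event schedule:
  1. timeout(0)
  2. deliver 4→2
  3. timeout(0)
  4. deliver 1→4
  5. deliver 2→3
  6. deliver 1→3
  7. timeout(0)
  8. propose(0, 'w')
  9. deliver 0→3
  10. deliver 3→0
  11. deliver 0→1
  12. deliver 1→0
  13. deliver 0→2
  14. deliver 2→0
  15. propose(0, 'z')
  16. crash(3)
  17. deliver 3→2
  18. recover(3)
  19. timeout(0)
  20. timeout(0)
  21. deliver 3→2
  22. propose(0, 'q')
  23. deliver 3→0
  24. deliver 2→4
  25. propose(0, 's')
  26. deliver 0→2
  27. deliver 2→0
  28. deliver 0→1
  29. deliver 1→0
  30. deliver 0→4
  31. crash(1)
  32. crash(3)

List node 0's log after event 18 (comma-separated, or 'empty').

[1] timeout(0) → N0(coor t1 [-])
[2] deliver 4→2 → ∅
[3] timeout(0) → N0(coor t2 [-])
[4] deliver 1→4 → ∅
[5] deliver 2→3 → ∅
[6] deliver 1→3 → ∅
[7] timeout(0) → N0(coor t3 [-])
[8] propose(0,'w') → N0(coor t4 [-])
[9] deliver 0→3 → N3(part t1 [-])
[10] deliver 3→0 → ∅
[11] deliver 0→1 → N1(part t1 [-])
[12] deliver 1→0 → ∅
[13] deliver 0→2 → N2(part t1 [-])
[14] deliver 2→0 → ∅
[15] propose(0,'z') → N0(coor t5 [-])
[16] crash(3) → N3(✗part t1 [-])
[17] deliver 3→2 → ∅
[18] recover(3) → N3(part t1 [-])

empty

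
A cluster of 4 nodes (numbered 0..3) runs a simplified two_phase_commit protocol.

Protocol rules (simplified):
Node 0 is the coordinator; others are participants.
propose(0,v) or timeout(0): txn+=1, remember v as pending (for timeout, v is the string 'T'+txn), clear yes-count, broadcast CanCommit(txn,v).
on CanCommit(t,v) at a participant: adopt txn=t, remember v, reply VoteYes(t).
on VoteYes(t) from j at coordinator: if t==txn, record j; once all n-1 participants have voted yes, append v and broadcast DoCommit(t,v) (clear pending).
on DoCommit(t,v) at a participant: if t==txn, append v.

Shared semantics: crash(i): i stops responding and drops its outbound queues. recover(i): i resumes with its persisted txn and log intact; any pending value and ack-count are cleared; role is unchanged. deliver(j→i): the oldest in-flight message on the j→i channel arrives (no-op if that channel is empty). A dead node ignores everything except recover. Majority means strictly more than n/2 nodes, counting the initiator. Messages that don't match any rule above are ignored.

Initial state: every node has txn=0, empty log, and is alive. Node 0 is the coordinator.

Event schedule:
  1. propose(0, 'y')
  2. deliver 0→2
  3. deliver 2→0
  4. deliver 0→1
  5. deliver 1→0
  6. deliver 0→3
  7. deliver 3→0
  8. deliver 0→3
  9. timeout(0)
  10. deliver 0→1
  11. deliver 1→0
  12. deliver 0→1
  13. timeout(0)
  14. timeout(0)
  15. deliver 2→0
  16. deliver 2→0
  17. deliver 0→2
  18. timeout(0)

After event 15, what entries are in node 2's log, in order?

empty

step 1 propose(0,'y'): 0={coor,t=1,log=-}
step 2 deliver 0→2: 2={part,t=1,log=-}
step 3 deliver 2→0: —
step 4 deliver 0→1: 1={part,t=1,log=-}
step 5 deliver 1→0: —
step 6 deliver 0→3: 3={part,t=1,log=-}
step 7 deliver 3→0: 0={coor,t=1,log=y}
step 8 deliver 0→3: 3={part,t=1,log=y}
step 9 timeout(0): 0={coor,t=2,log=y}
step 10 deliver 0→1: 1={part,t=1,log=y}
step 11 deliver 1→0: —
step 12 deliver 0→1: 1={part,t=2,log=y}
step 13 timeout(0): 0={coor,t=3,log=y}
step 14 timeout(0): 0={coor,t=4,log=y}
step 15 deliver 2→0: —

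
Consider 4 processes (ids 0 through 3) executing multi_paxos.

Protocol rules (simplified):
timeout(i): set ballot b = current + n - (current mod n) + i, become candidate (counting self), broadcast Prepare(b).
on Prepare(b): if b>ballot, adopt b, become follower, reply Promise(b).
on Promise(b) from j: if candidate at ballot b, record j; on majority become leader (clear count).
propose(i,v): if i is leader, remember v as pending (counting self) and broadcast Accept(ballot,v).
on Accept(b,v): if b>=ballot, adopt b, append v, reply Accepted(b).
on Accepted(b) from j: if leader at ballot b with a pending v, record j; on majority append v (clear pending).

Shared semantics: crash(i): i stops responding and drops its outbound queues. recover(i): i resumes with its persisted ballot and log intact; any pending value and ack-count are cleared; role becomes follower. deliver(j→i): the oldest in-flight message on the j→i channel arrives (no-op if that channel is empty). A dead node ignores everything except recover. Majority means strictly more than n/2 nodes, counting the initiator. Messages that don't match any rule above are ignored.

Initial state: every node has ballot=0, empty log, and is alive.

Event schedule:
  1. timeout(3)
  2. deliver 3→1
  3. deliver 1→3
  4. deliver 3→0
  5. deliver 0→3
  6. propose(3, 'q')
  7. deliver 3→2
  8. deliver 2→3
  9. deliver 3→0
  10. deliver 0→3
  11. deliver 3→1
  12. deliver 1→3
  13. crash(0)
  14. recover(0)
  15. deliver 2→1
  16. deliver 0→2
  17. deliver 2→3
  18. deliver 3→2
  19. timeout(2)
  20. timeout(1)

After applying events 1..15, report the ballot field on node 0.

step 1 timeout(3): 3={cand,b=7,log=-}
step 2 deliver 3→1: 1={foll,b=7,log=-}
step 3 deliver 1→3: —
step 4 deliver 3→0: 0={foll,b=7,log=-}
step 5 deliver 0→3: 3={lead,b=7,log=-}
step 6 propose(3,'q'): —
step 7 deliver 3→2: 2={foll,b=7,log=-}
step 8 deliver 2→3: —
step 9 deliver 3→0: 0={foll,b=7,log=q}
step 10 deliver 0→3: —
step 11 deliver 3→1: 1={foll,b=7,log=q}
step 12 deliver 1→3: 3={lead,b=7,log=q}
step 13 crash(0): 0={✗foll,b=7,log=q}
step 14 recover(0): 0={foll,b=7,log=q}
step 15 deliver 2→1: —

7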